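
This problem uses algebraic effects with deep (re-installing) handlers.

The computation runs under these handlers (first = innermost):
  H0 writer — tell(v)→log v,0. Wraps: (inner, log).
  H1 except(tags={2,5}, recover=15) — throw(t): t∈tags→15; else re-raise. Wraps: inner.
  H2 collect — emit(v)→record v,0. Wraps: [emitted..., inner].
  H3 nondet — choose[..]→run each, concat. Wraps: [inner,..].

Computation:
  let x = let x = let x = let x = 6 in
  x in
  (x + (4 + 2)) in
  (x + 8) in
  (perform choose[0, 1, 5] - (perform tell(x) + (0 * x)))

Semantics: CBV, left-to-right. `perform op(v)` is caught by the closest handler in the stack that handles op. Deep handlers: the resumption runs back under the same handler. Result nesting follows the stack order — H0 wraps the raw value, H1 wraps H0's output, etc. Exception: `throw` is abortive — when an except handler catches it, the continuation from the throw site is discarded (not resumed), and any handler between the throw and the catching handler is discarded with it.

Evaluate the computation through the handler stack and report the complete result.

Step-by-step:
choose[0, 1, 5] @ H3
  branch[0] choose=0:
    tell(20) @ H0 ⇒ log+=20
    H0 returns (0, (20))
    H1 returns (0, (20))
    H2 returns [(0, (20))]
    H3 returns [[(0, (20))]]
  branch[1] choose=1:
    tell(20) @ H0 ⇒ log+=20
    H0 returns (1, (20))
    H1 returns (1, (20))
    H2 returns [(1, (20))]
    H3 returns [[(1, (20))]]
  branch[2] choose=5:
    tell(20) @ H0 ⇒ log+=20
    H0 returns (5, (20))
    H1 returns (5, (20))
    H2 returns [(5, (20))]
    H3 returns [[(5, (20))]]
= [[(0, (20))], [(1, (20))], [(5, (20))]]

Answer: [[(0, (20))], [(1, (20))], [(5, (20))]]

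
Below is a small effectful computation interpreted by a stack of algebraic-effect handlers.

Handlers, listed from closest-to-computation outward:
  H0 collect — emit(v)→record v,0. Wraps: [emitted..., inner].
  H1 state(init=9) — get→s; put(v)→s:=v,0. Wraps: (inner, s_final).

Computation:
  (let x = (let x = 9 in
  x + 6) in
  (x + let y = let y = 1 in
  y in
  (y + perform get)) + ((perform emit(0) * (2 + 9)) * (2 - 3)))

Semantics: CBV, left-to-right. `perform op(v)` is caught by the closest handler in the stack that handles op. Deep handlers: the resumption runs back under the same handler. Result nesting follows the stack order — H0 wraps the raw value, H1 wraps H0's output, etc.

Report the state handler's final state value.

Evaluation trace:
get @ H1 ⇒ 9
emit(0) @ H0 ⇒ out+=0
H0 returns [0, 25]
H1 returns ([0, 25], 9)
= ([0, 25], 9)

Answer: 9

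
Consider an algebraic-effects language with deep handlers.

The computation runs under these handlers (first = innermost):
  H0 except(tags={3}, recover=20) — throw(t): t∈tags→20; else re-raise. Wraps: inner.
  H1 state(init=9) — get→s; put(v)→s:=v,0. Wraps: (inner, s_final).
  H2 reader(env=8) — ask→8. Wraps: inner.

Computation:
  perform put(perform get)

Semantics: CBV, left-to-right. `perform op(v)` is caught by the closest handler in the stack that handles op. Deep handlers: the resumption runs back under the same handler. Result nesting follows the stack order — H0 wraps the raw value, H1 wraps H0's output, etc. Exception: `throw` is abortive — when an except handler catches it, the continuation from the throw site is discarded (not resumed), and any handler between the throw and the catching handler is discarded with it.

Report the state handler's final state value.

Working:
get @ H1 ⇒ 9
put(9) @ H1 ⇒ s:=9
H0 returns 0
H1 returns (0, 9)
H2 returns (0, 9)
= (0, 9)

Answer: 9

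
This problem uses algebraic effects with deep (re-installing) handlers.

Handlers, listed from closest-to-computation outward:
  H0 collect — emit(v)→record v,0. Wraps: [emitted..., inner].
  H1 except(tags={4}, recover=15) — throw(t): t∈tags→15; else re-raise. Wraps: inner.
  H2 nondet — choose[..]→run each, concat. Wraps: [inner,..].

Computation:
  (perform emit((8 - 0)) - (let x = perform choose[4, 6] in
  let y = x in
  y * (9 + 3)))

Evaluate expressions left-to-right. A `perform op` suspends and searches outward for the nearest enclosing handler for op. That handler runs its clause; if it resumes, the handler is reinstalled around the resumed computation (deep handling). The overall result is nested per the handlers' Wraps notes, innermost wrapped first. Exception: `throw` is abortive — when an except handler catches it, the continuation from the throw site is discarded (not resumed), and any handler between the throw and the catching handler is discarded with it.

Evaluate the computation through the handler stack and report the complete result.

Working:
emit(8) @ H0 ⇒ out+=8
choose[4, 6] @ H2
  branch[0] choose=4:
    H0 returns [8, -48]
    H1 returns [8, -48]
    H2 returns [[8, -48]]
  branch[1] choose=6:
    H0 returns [8, -72]
    H1 returns [8, -72]
    H2 returns [[8, -72]]
= [[8, -48], [8, -72]]

Answer: [[8, -48], [8, -72]]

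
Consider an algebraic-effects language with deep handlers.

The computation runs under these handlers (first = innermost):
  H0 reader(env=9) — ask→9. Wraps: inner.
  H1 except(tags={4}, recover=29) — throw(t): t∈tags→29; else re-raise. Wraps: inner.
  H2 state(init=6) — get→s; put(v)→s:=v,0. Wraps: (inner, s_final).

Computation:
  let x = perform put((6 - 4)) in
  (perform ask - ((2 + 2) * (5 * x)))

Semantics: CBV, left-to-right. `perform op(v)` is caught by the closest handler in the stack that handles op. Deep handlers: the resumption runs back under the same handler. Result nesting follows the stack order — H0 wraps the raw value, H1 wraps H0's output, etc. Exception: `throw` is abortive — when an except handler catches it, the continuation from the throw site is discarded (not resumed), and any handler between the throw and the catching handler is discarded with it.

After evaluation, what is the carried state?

Answer: 2

Step-by-step:
put(2) @ H2 ⇒ s:=2
ask @ H0 ⇒ 9
H0 returns 9
H1 returns 9
H2 returns (9, 2)
= (9, 2)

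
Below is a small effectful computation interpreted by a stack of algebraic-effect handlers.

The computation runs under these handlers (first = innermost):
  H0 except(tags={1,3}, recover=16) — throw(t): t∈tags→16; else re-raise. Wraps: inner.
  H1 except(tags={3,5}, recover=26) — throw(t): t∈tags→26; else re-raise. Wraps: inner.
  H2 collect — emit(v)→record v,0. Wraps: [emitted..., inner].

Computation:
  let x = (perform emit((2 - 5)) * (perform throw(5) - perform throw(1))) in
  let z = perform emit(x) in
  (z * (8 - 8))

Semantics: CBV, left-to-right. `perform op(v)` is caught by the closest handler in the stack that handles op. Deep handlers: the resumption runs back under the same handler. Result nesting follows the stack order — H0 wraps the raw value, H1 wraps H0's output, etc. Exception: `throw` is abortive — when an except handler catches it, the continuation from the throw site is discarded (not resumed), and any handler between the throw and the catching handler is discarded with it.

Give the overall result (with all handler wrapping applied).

Answer: [-3, 26]

Evaluation trace:
emit(-3) @ H2 ⇒ out+=-3
throw(5) @ H0 re-raised
throw(5) @ H1 caught ⇒ 26
H2 returns [-3, 26]
= [-3, 26]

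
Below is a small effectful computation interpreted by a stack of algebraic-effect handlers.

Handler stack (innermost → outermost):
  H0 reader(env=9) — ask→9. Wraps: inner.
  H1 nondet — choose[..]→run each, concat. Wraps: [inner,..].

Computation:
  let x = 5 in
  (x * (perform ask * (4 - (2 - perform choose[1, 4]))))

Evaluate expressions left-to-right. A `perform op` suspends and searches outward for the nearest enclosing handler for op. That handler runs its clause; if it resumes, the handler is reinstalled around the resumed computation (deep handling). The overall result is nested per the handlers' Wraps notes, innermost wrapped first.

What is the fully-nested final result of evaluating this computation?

Step-by-step:
ask @ H0 ⇒ 9
choose[1, 4] @ H1
  branch[0] choose=1:
    H0 returns 135
    H1 returns [135]
  branch[1] choose=4:
    H0 returns 270
    H1 returns [270]
= [135, 270]

Answer: [135, 270]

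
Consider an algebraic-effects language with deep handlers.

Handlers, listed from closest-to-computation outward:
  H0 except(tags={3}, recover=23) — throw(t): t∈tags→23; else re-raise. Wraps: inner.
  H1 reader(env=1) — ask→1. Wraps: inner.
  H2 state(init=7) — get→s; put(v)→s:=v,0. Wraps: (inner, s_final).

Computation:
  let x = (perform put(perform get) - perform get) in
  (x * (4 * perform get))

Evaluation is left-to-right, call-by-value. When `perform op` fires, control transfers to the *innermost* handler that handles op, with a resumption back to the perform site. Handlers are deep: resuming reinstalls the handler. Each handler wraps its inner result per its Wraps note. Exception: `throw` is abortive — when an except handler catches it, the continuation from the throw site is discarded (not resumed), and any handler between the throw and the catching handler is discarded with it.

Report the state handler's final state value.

Answer: 7

Step-by-step:
get @ H2 ⇒ 7
put(7) @ H2 ⇒ s:=7
get @ H2 ⇒ 7
get @ H2 ⇒ 7
H0 returns -196
H1 returns -196
H2 returns (-196, 7)
= (-196, 7)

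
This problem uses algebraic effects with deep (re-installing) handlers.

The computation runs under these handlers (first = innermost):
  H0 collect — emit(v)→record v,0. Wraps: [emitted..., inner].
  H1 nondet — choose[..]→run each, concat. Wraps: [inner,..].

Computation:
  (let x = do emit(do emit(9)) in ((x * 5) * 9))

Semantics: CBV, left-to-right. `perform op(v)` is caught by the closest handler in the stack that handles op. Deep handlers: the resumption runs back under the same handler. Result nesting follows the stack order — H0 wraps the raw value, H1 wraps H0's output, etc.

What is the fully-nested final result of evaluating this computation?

Step-by-step:
emit(9) @ H0 ⇒ out+=9
emit(0) @ H0 ⇒ out+=0
H0 returns [9, 0, 0]
H1 returns [[9, 0, 0]]
= [[9, 0, 0]]

Answer: [[9, 0, 0]]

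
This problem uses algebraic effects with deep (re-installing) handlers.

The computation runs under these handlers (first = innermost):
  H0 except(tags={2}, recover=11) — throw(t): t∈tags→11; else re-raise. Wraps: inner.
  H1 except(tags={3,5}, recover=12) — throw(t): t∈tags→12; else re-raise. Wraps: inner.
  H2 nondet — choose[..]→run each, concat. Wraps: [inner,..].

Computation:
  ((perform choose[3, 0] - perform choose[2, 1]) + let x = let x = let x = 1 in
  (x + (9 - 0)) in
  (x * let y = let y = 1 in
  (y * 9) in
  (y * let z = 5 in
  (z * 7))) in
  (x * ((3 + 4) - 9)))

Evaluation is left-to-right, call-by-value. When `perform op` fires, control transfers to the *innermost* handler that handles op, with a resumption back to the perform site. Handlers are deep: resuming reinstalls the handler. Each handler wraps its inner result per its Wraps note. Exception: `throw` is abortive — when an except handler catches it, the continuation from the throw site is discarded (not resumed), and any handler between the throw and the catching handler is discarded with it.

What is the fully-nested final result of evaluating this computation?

Evaluation trace:
choose[3, 0] @ H2
  branch[0] choose=3:
    choose[2, 1] @ H2
      branch[0] choose=2:
        H0 returns -6299
        H1 returns -6299
        H2 returns [-6299]
      branch[1] choose=1:
        H0 returns -6298
        H1 returns -6298
        H2 returns [-6298]
  branch[1] choose=0:
    choose[2, 1] @ H2
      branch[0] choose=2:
        H0 returns -6302
        H1 returns -6302
        H2 returns [-6302]
      branch[1] choose=1:
        H0 returns -6301
        H1 returns -6301
        H2 returns [-6301]
= [-6299, -6298, -6302, -6301]

Answer: [-6299, -6298, -6302, -6301]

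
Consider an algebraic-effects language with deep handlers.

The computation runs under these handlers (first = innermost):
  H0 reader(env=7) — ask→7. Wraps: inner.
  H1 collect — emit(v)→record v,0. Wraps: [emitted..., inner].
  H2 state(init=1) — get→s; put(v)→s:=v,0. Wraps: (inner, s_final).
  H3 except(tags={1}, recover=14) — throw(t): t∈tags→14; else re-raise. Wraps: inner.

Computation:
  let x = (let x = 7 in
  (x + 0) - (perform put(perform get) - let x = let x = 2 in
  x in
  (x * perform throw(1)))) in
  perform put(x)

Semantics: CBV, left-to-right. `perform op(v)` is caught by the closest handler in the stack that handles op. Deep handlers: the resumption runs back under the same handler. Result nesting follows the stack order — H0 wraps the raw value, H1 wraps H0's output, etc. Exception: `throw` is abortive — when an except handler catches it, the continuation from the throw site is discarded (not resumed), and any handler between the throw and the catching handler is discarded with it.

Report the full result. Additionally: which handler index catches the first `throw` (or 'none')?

Answer: 14 ; first throw caught by: H3

Evaluation trace:
get @ H2 ⇒ 1
put(1) @ H2 ⇒ s:=1
throw(1) @ H3 caught ⇒ 14
= 14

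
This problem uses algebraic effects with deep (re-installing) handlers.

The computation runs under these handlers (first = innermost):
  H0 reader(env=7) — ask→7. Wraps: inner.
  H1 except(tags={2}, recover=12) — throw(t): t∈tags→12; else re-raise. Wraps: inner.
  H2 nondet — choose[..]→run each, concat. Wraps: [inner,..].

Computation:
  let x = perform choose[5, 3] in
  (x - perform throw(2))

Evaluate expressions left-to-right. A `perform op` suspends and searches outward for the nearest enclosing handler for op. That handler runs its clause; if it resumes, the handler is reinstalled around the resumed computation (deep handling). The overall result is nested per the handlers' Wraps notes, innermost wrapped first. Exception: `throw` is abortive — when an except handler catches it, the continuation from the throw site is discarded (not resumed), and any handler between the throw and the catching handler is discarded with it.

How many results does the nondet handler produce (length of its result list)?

Answer: 2

Working:
choose[5, 3] @ H2
  branch[0] choose=5:
    throw(2) @ H1 caught ⇒ 12
    H2 returns [12]
  branch[1] choose=3:
    throw(2) @ H1 caught ⇒ 12
    H2 returns [12]
= [12, 12]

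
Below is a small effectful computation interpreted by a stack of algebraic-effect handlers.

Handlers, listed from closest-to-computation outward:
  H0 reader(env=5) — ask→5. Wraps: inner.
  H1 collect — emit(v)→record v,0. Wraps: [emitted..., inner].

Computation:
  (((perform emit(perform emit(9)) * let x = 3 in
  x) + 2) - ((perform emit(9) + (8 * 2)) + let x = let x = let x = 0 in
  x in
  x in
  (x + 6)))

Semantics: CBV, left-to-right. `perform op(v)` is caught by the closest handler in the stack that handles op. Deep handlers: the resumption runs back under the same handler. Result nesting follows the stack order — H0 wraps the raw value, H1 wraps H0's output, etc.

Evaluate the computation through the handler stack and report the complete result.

Answer: [9, 0, 9, -20]

Step-by-step:
emit(9) @ H1 ⇒ out+=9
emit(0) @ H1 ⇒ out+=0
emit(9) @ H1 ⇒ out+=9
H0 returns -20
H1 returns [9, 0, 9, -20]
= [9, 0, 9, -20]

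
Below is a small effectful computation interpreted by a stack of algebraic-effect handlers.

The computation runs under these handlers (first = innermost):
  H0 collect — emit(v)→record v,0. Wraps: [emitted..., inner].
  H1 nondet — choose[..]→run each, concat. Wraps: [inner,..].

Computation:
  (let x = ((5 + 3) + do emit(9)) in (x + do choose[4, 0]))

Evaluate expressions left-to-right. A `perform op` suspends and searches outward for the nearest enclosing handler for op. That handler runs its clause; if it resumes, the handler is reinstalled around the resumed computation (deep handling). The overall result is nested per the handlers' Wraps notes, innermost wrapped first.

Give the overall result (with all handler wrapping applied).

Answer: [[9, 12], [9, 8]]

Evaluation trace:
emit(9) @ H0 ⇒ out+=9
choose[4, 0] @ H1
  branch[0] choose=4:
    H0 returns [9, 12]
    H1 returns [[9, 12]]
  branch[1] choose=0:
    H0 returns [9, 8]
    H1 returns [[9, 8]]
= [[9, 12], [9, 8]]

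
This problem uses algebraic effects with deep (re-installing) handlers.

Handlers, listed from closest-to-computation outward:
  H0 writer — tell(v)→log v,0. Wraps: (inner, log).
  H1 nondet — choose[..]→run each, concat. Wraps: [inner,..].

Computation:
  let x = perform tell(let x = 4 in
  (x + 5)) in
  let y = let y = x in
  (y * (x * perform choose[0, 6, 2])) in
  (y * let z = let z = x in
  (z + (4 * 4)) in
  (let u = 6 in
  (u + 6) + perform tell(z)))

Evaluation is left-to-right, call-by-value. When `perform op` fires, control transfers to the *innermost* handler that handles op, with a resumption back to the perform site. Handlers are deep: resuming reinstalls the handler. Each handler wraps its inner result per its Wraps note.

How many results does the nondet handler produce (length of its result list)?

Evaluation trace:
tell(9) @ H0 ⇒ log+=9
choose[0, 6, 2] @ H1
  branch[0] choose=0:
    tell(16) @ H0 ⇒ log+=16
    H0 returns (0, (9, 16))
    H1 returns [(0, (9, 16))]
  branch[1] choose=6:
    tell(16) @ H0 ⇒ log+=16
    H0 returns (0, (9, 16))
    H1 returns [(0, (9, 16))]
  branch[2] choose=2:
    tell(16) @ H0 ⇒ log+=16
    H0 returns (0, (9, 16))
    H1 returns [(0, (9, 16))]
= [(0, (9, 16)), (0, (9, 16)), (0, (9, 16))]

Answer: 3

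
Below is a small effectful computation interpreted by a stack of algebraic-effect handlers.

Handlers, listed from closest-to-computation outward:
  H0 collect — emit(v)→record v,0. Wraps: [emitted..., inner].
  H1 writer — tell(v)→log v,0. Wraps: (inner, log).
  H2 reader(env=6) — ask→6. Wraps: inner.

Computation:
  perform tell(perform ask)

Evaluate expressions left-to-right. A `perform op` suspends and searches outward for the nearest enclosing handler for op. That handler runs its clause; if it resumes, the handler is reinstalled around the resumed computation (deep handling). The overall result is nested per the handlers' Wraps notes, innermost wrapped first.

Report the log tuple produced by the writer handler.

Working:
ask @ H2 ⇒ 6
tell(6) @ H1 ⇒ log+=6
H0 returns [0]
H1 returns ([0], (6))
H2 returns ([0], (6))
= ([0], (6))

Answer: (6)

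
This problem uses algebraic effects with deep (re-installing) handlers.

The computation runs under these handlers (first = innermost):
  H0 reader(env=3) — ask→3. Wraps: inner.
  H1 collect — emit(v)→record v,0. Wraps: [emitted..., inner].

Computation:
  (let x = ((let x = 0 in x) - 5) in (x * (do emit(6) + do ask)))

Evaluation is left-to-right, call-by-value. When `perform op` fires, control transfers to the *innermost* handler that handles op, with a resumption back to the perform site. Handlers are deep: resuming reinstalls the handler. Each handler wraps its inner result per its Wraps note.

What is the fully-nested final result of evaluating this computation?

Answer: [6, -15]

Step-by-step:
emit(6) @ H1 ⇒ out+=6
ask @ H0 ⇒ 3
H0 returns -15
H1 returns [6, -15]
= [6, -15]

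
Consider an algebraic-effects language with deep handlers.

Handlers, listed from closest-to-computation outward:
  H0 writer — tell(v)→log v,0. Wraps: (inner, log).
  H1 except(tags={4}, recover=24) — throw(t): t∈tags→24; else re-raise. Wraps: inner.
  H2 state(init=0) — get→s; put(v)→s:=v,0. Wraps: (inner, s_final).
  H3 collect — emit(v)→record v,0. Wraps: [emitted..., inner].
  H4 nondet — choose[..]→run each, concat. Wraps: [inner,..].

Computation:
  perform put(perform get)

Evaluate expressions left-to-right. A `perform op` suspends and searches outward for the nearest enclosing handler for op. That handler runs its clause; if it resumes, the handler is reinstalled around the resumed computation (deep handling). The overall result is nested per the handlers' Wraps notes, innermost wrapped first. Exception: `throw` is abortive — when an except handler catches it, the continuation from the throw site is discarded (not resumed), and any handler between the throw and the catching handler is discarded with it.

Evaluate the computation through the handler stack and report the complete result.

Answer: [[((0, ()), 0)]]

Step-by-step:
get @ H2 ⇒ 0
put(0) @ H2 ⇒ s:=0
H0 returns (0, ())
H1 returns (0, ())
H2 returns ((0, ()), 0)
H3 returns [((0, ()), 0)]
H4 returns [[((0, ()), 0)]]
= [[((0, ()), 0)]]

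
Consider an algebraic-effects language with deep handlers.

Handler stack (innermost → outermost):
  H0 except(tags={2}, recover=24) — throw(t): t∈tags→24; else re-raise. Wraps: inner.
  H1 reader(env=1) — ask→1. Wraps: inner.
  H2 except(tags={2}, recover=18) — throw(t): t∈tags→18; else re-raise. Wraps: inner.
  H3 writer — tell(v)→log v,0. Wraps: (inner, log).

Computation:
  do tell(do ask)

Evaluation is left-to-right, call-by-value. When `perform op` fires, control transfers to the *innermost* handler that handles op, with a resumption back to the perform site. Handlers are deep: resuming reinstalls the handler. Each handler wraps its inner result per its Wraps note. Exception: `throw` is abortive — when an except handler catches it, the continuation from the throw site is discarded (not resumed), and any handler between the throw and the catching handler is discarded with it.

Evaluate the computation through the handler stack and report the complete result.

Answer: (0, (1))

Working:
ask @ H1 ⇒ 1
tell(1) @ H3 ⇒ log+=1
H0 returns 0
H1 returns 0
H2 returns 0
H3 returns (0, (1))
= (0, (1))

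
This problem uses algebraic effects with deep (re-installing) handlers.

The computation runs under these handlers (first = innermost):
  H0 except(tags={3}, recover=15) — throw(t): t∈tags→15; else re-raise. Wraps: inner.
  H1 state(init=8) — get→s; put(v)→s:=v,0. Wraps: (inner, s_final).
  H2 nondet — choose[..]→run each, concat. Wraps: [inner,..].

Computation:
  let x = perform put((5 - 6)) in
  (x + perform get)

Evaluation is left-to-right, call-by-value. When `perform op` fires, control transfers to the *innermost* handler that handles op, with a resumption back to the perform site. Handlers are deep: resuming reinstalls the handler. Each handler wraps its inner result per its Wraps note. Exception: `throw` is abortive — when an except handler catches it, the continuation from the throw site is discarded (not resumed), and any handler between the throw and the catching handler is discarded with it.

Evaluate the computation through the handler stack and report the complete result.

Step-by-step:
put(-1) @ H1 ⇒ s:=-1
get @ H1 ⇒ -1
H0 returns -1
H1 returns (-1, -1)
H2 returns [(-1, -1)]
= [(-1, -1)]

Answer: [(-1, -1)]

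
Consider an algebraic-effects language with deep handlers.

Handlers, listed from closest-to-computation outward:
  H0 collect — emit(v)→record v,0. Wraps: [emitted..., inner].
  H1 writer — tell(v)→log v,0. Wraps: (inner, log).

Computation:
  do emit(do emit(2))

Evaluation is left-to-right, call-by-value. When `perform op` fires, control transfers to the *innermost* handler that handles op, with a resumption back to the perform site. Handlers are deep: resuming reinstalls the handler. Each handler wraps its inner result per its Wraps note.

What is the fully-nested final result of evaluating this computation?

Answer: ([2, 0, 0], ())

Step-by-step:
emit(2) @ H0 ⇒ out+=2
emit(0) @ H0 ⇒ out+=0
H0 returns [2, 0, 0]
H1 returns ([2, 0, 0], ())
= ([2, 0, 0], ())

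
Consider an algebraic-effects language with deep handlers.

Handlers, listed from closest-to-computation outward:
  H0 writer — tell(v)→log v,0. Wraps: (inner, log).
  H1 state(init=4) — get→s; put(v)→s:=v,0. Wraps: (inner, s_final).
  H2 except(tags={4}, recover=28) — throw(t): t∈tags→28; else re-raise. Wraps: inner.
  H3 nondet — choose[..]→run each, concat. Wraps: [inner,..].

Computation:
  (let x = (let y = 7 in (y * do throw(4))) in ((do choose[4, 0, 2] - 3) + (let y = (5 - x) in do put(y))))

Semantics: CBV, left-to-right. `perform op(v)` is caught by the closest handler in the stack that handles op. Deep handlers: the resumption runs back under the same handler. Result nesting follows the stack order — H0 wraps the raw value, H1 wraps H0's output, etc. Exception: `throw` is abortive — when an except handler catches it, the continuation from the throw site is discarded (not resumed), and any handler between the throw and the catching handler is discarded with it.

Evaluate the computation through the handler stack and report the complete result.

Answer: [28]

Evaluation trace:
throw(4) @ H2 caught ⇒ 28
H3 returns [28]
= [28]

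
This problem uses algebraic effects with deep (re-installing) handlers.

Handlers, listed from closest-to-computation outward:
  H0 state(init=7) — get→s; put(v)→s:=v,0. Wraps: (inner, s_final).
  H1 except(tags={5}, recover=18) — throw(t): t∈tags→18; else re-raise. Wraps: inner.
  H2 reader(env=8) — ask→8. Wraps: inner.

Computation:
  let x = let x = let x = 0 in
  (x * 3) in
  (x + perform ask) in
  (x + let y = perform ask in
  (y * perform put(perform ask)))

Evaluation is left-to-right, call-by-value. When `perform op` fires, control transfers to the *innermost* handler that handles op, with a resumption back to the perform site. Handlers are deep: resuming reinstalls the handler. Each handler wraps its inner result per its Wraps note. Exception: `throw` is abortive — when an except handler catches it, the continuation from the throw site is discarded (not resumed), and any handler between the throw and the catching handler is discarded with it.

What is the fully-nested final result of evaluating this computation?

Answer: (8, 8)

Step-by-step:
ask @ H2 ⇒ 8
ask @ H2 ⇒ 8
ask @ H2 ⇒ 8
put(8) @ H0 ⇒ s:=8
H0 returns (8, 8)
H1 returns (8, 8)
H2 returns (8, 8)
= (8, 8)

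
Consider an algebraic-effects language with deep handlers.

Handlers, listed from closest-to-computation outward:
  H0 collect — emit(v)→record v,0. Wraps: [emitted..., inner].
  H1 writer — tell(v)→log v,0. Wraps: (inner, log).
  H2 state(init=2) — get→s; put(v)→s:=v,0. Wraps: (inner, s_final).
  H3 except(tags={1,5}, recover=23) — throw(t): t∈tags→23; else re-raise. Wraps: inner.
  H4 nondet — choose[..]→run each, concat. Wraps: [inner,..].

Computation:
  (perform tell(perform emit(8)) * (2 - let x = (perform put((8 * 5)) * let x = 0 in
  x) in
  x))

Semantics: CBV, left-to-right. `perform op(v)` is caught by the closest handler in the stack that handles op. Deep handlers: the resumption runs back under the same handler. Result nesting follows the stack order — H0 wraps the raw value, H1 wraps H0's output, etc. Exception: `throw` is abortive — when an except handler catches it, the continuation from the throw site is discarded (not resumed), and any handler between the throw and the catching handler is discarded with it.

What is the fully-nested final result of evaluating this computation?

Answer: [(([8, 0], (0)), 40)]

Working:
emit(8) @ H0 ⇒ out+=8
tell(0) @ H1 ⇒ log+=0
put(40) @ H2 ⇒ s:=40
H0 returns [8, 0]
H1 returns ([8, 0], (0))
H2 returns (([8, 0], (0)), 40)
H3 returns (([8, 0], (0)), 40)
H4 returns [(([8, 0], (0)), 40)]
= [(([8, 0], (0)), 40)]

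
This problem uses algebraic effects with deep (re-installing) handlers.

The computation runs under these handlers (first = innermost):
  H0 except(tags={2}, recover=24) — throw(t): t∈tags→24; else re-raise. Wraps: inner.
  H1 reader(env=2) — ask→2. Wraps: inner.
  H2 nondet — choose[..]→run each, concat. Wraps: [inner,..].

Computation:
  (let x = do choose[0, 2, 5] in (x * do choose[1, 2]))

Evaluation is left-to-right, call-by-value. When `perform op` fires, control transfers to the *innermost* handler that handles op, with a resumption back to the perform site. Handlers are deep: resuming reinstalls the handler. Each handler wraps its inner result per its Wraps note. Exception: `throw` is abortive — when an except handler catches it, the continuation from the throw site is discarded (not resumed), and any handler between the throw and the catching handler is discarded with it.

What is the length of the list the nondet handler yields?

Working:
choose[0, 2, 5] @ H2
  branch[0] choose=0:
    choose[1, 2] @ H2
      branch[0] choose=1:
        H0 returns 0
        H1 returns 0
        H2 returns [0]
      branch[1] choose=2:
        H0 returns 0
        H1 returns 0
        H2 returns [0]
  branch[1] choose=2:
    choose[1, 2] @ H2
      branch[0] choose=1:
        H0 returns 2
        H1 returns 2
        H2 returns [2]
      branch[1] choose=2:
        H0 returns 4
        H1 returns 4
        H2 returns [4]
  branch[2] choose=5:
    choose[1, 2] @ H2
      branch[0] choose=1:
        H0 returns 5
        H1 returns 5
        H2 returns [5]
      branch[1] choose=2:
        H0 returns 10
        H1 returns 10
        H2 returns [10]
= [0, 0, 2, 4, 5, 10]

Answer: 6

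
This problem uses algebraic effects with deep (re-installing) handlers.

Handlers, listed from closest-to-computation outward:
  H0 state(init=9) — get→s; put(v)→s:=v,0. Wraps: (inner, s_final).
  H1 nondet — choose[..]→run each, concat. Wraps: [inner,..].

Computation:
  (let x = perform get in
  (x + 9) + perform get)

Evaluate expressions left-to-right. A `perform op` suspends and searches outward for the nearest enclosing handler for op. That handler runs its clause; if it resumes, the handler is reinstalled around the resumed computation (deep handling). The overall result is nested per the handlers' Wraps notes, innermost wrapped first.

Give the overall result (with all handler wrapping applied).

Answer: [(27, 9)]

Working:
get @ H0 ⇒ 9
get @ H0 ⇒ 9
H0 returns (27, 9)
H1 returns [(27, 9)]
= [(27, 9)]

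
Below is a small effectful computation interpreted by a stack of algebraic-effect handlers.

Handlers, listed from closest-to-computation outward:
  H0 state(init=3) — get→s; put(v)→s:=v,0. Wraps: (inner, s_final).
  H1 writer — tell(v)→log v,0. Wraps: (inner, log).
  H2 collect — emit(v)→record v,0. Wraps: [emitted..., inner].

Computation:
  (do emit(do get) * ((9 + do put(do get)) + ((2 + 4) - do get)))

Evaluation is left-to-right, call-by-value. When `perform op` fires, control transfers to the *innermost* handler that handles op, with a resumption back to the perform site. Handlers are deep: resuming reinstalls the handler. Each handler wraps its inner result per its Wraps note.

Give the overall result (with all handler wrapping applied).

Working:
get @ H0 ⇒ 3
emit(3) @ H2 ⇒ out+=3
get @ H0 ⇒ 3
put(3) @ H0 ⇒ s:=3
get @ H0 ⇒ 3
H0 returns (0, 3)
H1 returns ((0, 3), ())
H2 returns [3, ((0, 3), ())]
= [3, ((0, 3), ())]

Answer: [3, ((0, 3), ())]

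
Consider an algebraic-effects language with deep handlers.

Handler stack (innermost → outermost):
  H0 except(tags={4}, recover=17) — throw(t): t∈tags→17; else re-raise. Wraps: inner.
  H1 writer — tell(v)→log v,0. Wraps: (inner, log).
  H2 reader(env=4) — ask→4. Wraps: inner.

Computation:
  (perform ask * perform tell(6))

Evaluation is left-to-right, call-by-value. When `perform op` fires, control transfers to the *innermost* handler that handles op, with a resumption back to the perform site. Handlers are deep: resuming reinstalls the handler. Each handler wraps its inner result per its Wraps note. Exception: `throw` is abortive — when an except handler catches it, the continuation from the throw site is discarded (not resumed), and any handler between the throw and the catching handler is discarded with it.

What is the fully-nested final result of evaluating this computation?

Step-by-step:
ask @ H2 ⇒ 4
tell(6) @ H1 ⇒ log+=6
H0 returns 0
H1 returns (0, (6))
H2 returns (0, (6))
= (0, (6))

Answer: (0, (6))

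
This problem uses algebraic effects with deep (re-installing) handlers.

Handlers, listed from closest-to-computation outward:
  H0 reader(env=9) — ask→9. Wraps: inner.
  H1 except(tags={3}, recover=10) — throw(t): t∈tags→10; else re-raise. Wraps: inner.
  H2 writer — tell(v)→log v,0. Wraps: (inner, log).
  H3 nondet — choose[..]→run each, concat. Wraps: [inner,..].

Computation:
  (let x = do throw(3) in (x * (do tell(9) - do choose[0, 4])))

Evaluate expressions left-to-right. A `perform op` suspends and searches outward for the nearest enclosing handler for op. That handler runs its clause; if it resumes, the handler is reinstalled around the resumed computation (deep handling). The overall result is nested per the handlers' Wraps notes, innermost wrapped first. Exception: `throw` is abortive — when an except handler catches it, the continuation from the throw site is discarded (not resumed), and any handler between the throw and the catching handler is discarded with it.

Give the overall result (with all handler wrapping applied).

Answer: [(10, ())]

Working:
throw(3) @ H1 caught ⇒ 10
H2 returns (10, ())
H3 returns [(10, ())]
= [(10, ())]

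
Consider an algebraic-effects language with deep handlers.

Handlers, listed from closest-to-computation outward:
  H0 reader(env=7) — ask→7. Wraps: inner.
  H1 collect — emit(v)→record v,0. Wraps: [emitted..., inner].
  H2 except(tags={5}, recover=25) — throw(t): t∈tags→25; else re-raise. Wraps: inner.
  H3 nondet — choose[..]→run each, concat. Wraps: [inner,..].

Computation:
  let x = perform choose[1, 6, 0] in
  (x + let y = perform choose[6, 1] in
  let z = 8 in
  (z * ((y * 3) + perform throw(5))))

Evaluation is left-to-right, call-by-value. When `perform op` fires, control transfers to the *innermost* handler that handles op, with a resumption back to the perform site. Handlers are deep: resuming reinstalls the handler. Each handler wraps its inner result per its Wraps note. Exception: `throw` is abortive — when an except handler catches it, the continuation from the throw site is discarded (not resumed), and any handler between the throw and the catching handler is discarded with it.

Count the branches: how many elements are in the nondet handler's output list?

Answer: 6

Working:
choose[1, 6, 0] @ H3
  branch[0] choose=1:
    choose[6, 1] @ H3
      branch[0] choose=6:
        throw(5) @ H2 caught ⇒ 25
        H3 returns [25]
      branch[1] choose=1:
        throw(5) @ H2 caught ⇒ 25
        H3 returns [25]
  branch[1] choose=6:
    choose[6, 1] @ H3
      branch[0] choose=6:
        throw(5) @ H2 caught ⇒ 25
        H3 returns [25]
      branch[1] choose=1:
        throw(5) @ H2 caught ⇒ 25
        H3 returns [25]
  branch[2] choose=0:
    choose[6, 1] @ H3
      branch[0] choose=6:
        throw(5) @ H2 caught ⇒ 25
        H3 returns [25]
      branch[1] choose=1:
        throw(5) @ H2 caught ⇒ 25
        H3 returns [25]
= [25, 25, 25, 25, 25, 25]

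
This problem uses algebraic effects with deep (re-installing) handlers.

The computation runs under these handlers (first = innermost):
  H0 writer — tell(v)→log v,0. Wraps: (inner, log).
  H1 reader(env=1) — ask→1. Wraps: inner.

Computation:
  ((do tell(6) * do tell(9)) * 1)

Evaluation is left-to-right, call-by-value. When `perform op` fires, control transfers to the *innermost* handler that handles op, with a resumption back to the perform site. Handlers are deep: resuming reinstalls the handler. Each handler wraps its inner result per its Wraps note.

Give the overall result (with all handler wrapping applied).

Answer: (0, (6, 9))

Working:
tell(6) @ H0 ⇒ log+=6
tell(9) @ H0 ⇒ log+=9
H0 returns (0, (6, 9))
H1 returns (0, (6, 9))
= (0, (6, 9))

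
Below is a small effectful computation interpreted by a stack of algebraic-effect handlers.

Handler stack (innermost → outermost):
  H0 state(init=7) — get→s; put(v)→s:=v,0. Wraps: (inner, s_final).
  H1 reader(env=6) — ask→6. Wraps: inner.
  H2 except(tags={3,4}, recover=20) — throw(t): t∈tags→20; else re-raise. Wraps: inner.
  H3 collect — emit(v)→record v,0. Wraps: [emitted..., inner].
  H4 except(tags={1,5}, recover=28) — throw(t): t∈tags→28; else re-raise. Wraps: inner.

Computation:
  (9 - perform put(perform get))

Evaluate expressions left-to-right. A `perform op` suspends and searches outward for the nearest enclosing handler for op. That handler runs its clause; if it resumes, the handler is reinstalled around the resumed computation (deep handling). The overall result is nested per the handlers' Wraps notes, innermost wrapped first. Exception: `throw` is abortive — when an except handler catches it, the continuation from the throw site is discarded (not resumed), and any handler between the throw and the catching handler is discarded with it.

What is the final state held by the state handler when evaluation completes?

Step-by-step:
get @ H0 ⇒ 7
put(7) @ H0 ⇒ s:=7
H0 returns (9, 7)
H1 returns (9, 7)
H2 returns (9, 7)
H3 returns [(9, 7)]
H4 returns [(9, 7)]
= [(9, 7)]

Answer: 7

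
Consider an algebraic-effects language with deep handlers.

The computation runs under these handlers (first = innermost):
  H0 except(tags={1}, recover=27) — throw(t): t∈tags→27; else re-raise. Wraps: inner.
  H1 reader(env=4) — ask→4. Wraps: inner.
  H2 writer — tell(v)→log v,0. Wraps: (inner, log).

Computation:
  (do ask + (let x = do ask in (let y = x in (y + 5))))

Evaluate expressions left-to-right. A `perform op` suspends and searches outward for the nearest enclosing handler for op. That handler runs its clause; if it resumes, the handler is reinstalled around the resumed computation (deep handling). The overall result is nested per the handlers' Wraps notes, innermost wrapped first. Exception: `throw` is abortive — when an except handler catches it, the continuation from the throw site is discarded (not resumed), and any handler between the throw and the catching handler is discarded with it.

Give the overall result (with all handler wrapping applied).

Answer: (13, ())

Evaluation trace:
ask @ H1 ⇒ 4
ask @ H1 ⇒ 4
H0 returns 13
H1 returns 13
H2 returns (13, ())
= (13, ())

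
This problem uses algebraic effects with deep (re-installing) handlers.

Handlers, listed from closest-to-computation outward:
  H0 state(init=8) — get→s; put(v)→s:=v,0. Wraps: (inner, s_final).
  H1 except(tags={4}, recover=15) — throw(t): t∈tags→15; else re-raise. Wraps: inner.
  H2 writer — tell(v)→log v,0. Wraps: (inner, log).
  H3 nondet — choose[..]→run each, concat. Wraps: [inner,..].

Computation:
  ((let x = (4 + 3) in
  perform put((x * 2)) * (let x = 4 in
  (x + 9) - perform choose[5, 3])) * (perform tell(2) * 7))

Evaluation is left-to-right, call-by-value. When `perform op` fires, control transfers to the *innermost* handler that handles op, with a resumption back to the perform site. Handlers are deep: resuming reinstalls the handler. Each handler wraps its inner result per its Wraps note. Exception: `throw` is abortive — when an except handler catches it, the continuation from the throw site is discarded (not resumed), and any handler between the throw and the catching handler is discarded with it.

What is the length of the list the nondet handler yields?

Answer: 2

Working:
put(14) @ H0 ⇒ s:=14
choose[5, 3] @ H3
  branch[0] choose=5:
    tell(2) @ H2 ⇒ log+=2
    H0 returns (0, 14)
    H1 returns (0, 14)
    H2 returns ((0, 14), (2))
    H3 returns [((0, 14), (2))]
  branch[1] choose=3:
    tell(2) @ H2 ⇒ log+=2
    H0 returns (0, 14)
    H1 returns (0, 14)
    H2 returns ((0, 14), (2))
    H3 returns [((0, 14), (2))]
= [((0, 14), (2)), ((0, 14), (2))]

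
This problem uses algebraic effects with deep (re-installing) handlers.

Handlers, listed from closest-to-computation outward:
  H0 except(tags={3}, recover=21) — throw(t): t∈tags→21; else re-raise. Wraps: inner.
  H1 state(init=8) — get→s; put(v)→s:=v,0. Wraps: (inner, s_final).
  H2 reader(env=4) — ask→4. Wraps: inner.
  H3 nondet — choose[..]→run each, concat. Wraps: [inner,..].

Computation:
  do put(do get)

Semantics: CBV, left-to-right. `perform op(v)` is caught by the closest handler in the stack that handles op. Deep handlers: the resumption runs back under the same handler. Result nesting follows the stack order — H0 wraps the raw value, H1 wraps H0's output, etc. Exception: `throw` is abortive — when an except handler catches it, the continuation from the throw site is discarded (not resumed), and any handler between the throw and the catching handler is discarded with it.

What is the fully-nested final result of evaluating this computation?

Answer: [(0, 8)]

Step-by-step:
get @ H1 ⇒ 8
put(8) @ H1 ⇒ s:=8
H0 returns 0
H1 returns (0, 8)
H2 returns (0, 8)
H3 returns [(0, 8)]
= [(0, 8)]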